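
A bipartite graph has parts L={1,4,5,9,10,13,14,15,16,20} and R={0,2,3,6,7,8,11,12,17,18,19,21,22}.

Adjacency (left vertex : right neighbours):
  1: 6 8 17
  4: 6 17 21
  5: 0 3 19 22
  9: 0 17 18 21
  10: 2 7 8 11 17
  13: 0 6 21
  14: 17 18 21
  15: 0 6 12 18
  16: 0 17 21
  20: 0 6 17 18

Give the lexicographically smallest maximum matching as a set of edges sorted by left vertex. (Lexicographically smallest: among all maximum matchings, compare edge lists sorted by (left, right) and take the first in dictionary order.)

Lex-smallest maximum matching: {(1,8), (4,6), (5,3), (9,0), (10,2), (13,21), (14,17), (15,12), (20,18)}

|M| = 9 (so the lex-smallest maximum matching has 9 edges)
process left vertices in ascending order; for each, take the smallest-labelled available neighbour that still permits 9 edges overall, or leave it unmatched if none does
lex-smallest matching: {1-8, 4-6, 5-3, 9-0, 10-2, 13-21, 14-17, 15-12, 20-18}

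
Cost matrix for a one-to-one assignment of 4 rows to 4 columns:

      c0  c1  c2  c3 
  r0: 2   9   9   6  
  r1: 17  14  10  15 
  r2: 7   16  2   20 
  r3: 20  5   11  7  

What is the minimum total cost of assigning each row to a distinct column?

optimal assignment: row0→col0 (cost 2), row1→col3 (cost 15), row2→col2 (cost 2), row3→col1 (cost 5)
total = 2 + 15 + 2 + 5 = 24

Minimum assignment cost: 24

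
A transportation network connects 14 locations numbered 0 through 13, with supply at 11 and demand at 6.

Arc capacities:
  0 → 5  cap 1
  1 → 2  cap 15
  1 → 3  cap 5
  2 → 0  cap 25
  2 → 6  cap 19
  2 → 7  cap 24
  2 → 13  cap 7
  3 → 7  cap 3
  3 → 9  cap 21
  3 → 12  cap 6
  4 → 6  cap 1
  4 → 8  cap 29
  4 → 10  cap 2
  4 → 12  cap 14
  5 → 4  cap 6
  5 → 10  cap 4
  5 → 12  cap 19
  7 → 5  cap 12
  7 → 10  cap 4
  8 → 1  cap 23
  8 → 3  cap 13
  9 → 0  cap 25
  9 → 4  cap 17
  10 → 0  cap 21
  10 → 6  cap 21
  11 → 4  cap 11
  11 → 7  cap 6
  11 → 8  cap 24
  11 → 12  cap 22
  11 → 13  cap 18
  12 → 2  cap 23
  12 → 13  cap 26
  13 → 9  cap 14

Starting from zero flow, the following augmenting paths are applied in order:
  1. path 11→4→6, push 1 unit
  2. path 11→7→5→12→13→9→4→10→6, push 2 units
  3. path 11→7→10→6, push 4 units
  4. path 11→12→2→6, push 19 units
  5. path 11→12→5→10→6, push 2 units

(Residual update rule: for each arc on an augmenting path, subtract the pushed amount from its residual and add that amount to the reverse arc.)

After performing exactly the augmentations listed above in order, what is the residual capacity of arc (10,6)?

Residual capacity of (10,6): 13

after path 1 (11→4→6, push 1): res(10,6)=21
after path 2 (11→7→5→12→13→9→4→10→6, push 2): res(10,6)=19
after path 3 (11→7→10→6, push 4): res(10,6)=15
after path 4 (11→12→2→6, push 19): res(10,6)=15
after path 5 (11→12→5→10→6, push 2): res(10,6)=13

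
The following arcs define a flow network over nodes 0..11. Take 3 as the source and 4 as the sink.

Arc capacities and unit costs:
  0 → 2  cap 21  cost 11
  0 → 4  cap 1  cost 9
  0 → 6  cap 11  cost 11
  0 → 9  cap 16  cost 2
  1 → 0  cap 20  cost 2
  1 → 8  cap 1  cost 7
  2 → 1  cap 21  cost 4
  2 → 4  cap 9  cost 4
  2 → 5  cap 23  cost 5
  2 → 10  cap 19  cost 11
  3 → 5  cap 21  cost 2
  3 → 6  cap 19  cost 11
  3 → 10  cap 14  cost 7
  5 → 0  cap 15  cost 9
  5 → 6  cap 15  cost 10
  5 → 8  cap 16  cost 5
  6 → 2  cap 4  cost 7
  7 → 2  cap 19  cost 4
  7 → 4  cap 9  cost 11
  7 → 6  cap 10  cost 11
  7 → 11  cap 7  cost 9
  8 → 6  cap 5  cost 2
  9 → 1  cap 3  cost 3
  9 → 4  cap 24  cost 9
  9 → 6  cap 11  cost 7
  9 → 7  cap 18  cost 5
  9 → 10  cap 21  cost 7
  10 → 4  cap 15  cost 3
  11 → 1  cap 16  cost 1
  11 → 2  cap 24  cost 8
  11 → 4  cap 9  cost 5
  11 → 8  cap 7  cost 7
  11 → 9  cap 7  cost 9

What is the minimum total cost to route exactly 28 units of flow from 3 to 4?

shortest-cost path #1: 3→10→4 push 14 @ unit cost 10 (adds 140)
shortest-cost path #2: 3→5→0→4 push 1 @ unit cost 20 (adds 20)
shortest-cost path #3: 3→5→8→6→2→4 push 4 @ unit cost 20 (adds 80)
shortest-cost path #4: 3→5→0→9→4 push 9 @ unit cost 22 (adds 198)
total cost = 438

Minimum cost for 28 units: 438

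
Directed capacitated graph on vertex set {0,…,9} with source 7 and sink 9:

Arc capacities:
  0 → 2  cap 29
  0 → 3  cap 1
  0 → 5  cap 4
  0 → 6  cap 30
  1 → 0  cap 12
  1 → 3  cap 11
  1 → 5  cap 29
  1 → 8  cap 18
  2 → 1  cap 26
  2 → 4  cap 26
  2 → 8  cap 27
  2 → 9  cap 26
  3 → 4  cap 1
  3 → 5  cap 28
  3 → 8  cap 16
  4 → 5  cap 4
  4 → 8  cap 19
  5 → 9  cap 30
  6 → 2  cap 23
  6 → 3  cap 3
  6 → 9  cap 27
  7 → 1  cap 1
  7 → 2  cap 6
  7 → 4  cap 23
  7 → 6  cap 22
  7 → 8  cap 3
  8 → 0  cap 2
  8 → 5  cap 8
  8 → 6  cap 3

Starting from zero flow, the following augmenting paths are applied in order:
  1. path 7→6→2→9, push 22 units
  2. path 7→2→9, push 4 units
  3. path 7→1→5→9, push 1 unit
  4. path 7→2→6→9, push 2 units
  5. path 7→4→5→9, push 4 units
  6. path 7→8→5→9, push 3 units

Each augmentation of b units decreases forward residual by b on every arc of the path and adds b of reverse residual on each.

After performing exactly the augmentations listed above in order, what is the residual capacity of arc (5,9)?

after path 1 (7→6→2→9, push 22): res(5,9)=30
after path 2 (7→2→9, push 4): res(5,9)=30
after path 3 (7→1→5→9, push 1): res(5,9)=29
after path 4 (7→2→6→9, push 2): res(5,9)=29
after path 5 (7→4→5→9, push 4): res(5,9)=25
after path 6 (7→8→5→9, push 3): res(5,9)=22

Residual capacity of (5,9): 22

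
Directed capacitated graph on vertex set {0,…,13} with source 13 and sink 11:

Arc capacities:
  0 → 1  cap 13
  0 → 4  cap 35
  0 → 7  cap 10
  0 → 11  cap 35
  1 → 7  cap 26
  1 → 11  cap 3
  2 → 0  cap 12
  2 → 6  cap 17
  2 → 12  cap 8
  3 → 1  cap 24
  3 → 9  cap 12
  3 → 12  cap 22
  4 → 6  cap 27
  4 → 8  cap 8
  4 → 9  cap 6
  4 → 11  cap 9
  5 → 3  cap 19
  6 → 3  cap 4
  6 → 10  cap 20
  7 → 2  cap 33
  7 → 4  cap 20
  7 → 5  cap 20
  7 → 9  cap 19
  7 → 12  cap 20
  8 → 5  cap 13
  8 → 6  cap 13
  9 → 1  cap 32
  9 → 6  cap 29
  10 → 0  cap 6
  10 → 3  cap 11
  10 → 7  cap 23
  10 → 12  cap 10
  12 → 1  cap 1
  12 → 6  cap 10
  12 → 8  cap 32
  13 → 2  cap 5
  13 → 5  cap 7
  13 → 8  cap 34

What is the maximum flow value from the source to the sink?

Maximum flow value: 30

augment #1: 13→2→0→11 bottleneck 5, total now 5
augment #2: 13→5→3→1→11 bottleneck 3, total now 8
augment #3: 13→8→6→10→0→11 bottleneck 6, total now 14
augment #4: 13→5→3→1→7→4→11 bottleneck 4, total now 18
augment #5: 13→8→6→10→7→4→11 bottleneck 5, total now 23
augment #6: 13→8→6→10→7→2→0→11 bottleneck 2, total now 25
augment #7: 13→8→5→3→1→7→2→0→11 bottleneck 5, total now 30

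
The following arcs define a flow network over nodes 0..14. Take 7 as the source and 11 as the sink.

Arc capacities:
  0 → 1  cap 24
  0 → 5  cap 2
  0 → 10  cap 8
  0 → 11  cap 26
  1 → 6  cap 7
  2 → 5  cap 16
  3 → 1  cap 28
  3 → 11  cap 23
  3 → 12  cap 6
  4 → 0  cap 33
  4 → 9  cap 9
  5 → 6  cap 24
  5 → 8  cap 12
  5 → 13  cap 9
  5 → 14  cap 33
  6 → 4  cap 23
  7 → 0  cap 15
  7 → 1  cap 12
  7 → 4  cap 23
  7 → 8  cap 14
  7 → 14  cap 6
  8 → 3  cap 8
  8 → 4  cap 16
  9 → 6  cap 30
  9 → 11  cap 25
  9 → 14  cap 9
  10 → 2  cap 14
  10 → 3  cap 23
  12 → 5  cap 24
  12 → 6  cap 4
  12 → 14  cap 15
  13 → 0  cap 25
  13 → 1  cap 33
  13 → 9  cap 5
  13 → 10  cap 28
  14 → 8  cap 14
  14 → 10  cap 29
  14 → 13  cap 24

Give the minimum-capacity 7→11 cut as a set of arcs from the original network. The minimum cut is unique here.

Min-cut arcs: {(0,5), (0,10), (0,11), (4,9), (7,14), (8,3)} (total capacity 59)

augment #1: 7→0→11 push 15
augment #2: 7→4→0→11 push 11
augment #3: 7→4→9→11 push 9
augment #4: 7→8→3→11 push 8
augment #5: 7→14→10→3→11 push 6
augment #6: 7→4→0→10→3→11 push 3
augment #7: 7→8→4→0→10→3→11 push 5
augment #8: 7→8→4→0→5→13→9→11 push 1
augment #9: 7→1→6→4→0→5→13→9→11 push 1
max flow = 59; residual-reachable set from 7 gives S-side
cut edges (S→T): {(0,5), (0,10), (0,11), (4,9), (7,14), (8,3)} total cap 59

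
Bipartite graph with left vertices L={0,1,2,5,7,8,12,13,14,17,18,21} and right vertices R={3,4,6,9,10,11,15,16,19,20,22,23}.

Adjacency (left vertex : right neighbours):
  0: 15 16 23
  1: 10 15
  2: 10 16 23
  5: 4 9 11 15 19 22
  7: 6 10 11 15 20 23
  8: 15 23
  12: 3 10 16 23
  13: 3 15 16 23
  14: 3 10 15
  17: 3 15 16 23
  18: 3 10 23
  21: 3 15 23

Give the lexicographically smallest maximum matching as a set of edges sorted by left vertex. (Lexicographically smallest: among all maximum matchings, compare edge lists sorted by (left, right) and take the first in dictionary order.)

Lex-smallest maximum matching: {(0,15), (1,10), (2,16), (5,4), (7,6), (8,23), (12,3)}

|M| = 7 (so the lex-smallest maximum matching has 7 edges)
process left vertices in ascending order; for each, take the smallest-labelled available neighbour that still permits 7 edges overall, or leave it unmatched if none does
lex-smallest matching: {0-15, 1-10, 2-16, 5-4, 7-6, 8-23, 12-3}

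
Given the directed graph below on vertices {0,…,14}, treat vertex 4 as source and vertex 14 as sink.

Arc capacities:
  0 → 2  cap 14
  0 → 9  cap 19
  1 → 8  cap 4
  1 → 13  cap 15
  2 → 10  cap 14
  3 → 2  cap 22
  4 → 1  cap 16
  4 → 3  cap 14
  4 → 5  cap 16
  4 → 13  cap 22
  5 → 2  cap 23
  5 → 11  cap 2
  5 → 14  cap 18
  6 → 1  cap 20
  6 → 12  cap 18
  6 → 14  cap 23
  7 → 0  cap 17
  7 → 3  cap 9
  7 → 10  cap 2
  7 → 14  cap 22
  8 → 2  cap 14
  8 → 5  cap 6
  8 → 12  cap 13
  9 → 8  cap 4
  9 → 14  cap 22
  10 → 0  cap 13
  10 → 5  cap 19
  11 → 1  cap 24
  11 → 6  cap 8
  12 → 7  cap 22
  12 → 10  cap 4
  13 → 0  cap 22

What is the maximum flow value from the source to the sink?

augment #1: 4→5→14 bottleneck 16, total now 16
augment #2: 4→1→8→5→14 bottleneck 2, total now 18
augment #3: 4→13→0→9→14 bottleneck 19, total now 37
augment #4: 4→1→8→12→7→14 bottleneck 2, total now 39
augment #5: 4→3→2→10→5→11→6→14 bottleneck 2, total now 41
augment #6: 4→3→2→10→5→8→12→7→14 bottleneck 2, total now 43

Maximum flow value: 43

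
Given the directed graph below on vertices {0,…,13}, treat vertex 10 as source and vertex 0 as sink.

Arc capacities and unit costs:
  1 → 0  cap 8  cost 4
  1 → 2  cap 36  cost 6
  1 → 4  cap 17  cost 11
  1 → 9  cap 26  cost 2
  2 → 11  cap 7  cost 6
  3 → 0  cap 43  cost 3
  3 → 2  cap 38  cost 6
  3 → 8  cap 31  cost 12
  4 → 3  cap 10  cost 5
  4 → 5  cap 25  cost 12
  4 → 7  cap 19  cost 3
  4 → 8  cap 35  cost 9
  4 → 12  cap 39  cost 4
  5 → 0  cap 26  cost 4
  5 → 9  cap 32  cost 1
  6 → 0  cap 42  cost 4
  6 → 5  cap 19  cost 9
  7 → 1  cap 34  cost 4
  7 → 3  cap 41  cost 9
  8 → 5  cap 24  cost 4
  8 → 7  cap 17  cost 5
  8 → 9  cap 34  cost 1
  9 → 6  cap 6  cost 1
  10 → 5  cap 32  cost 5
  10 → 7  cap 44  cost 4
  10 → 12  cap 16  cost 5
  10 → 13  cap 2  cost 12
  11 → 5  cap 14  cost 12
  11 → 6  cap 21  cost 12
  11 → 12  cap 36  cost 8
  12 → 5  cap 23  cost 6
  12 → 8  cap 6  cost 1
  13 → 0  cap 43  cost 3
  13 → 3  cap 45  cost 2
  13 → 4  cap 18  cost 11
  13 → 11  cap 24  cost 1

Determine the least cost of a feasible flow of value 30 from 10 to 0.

shortest-cost path #1: 10→5→0 push 26 @ unit cost 9 (adds 234)
shortest-cost path #2: 10→5→9→6→0 push 4 @ unit cost 11 (adds 44)
total cost = 278

Minimum cost for 30 units: 278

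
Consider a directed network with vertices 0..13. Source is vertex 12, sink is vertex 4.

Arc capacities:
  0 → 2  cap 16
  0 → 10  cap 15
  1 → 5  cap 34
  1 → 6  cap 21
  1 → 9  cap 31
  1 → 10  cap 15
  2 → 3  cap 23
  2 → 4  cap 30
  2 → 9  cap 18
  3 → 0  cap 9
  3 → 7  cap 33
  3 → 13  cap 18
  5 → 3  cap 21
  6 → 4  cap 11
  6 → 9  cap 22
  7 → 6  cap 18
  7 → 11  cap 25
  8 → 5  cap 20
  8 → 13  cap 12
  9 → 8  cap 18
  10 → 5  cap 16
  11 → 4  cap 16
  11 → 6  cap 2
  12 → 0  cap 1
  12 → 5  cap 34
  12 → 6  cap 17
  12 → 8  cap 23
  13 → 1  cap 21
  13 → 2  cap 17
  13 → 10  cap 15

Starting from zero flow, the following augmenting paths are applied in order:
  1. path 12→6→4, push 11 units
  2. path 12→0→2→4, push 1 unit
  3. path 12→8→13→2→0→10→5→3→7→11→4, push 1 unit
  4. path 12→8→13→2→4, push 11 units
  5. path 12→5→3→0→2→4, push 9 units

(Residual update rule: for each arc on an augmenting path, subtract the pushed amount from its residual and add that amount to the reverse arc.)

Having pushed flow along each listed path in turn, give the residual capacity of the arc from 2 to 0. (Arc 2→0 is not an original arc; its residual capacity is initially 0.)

Residual capacity of (2,0): 9

after path 1 (12→6→4, push 11): res(2,0)=0
after path 2 (12→0→2→4, push 1): res(2,0)=1
after path 3 (12→8→13→2→0→10→5→3→7→11→4, push 1): res(2,0)=0
after path 4 (12→8→13→2→4, push 11): res(2,0)=0
after path 5 (12→5→3→0→2→4, push 9): res(2,0)=9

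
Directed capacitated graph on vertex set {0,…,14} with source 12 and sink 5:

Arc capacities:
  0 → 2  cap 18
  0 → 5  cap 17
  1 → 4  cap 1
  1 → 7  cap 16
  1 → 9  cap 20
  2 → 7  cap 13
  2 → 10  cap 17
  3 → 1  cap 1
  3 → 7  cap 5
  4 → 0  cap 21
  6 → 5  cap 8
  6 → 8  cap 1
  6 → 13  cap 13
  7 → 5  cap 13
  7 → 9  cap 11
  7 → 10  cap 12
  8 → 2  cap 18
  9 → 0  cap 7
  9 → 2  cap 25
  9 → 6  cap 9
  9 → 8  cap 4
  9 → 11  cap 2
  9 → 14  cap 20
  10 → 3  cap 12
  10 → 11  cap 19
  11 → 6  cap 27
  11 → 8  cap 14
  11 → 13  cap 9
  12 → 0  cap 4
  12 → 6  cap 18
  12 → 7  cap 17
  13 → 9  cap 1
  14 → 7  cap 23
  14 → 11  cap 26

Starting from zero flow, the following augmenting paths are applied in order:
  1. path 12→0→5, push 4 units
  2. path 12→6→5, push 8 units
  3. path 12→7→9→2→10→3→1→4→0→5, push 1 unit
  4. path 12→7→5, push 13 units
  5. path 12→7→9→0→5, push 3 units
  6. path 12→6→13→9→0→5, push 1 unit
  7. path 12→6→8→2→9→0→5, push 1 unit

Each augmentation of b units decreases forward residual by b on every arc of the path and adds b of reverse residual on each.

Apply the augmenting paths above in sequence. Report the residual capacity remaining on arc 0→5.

after path 1 (12→0→5, push 4): res(0,5)=13
after path 2 (12→6→5, push 8): res(0,5)=13
after path 3 (12→7→9→2→10→3→1→4→0→5, push 1): res(0,5)=12
after path 4 (12→7→5, push 13): res(0,5)=12
after path 5 (12→7→9→0→5, push 3): res(0,5)=9
after path 6 (12→6→13→9→0→5, push 1): res(0,5)=8
after path 7 (12→6→8→2→9→0→5, push 1): res(0,5)=7

Residual capacity of (0,5): 7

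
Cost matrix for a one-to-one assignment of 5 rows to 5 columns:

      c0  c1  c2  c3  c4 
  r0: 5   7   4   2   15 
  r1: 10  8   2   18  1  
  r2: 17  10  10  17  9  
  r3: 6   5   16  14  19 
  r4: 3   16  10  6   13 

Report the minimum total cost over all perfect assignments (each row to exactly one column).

Minimum assignment cost: 21

one of 2 optimal assignments: row0→col3 (cost 2), row1→col2 (cost 2), row2→col4 (cost 9), row3→col1 (cost 5), row4→col0 (cost 3)
total = 2 + 2 + 9 + 5 + 3 = 21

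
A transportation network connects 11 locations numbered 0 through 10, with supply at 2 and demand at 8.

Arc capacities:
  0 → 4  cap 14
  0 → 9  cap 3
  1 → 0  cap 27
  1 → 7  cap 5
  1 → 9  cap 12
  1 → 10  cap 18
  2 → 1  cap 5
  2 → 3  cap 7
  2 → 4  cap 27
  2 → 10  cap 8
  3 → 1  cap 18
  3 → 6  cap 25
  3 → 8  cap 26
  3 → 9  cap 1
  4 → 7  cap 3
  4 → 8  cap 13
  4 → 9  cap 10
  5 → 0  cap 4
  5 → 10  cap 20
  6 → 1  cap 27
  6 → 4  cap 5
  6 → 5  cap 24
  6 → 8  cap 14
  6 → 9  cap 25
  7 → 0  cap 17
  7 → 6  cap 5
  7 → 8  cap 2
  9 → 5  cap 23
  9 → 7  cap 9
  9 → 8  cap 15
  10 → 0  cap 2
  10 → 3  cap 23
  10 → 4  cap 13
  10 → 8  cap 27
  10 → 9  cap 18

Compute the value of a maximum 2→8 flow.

Maximum flow value: 46

augment #1: 2→3→8 bottleneck 7, total now 7
augment #2: 2→4→8 bottleneck 13, total now 20
augment #3: 2→10→8 bottleneck 8, total now 28
augment #4: 2→1→7→8 bottleneck 2, total now 30
augment #5: 2→1→9→8 bottleneck 3, total now 33
augment #6: 2→4→9→8 bottleneck 10, total now 43
augment #7: 2→4→7→6→8 bottleneck 3, total now 46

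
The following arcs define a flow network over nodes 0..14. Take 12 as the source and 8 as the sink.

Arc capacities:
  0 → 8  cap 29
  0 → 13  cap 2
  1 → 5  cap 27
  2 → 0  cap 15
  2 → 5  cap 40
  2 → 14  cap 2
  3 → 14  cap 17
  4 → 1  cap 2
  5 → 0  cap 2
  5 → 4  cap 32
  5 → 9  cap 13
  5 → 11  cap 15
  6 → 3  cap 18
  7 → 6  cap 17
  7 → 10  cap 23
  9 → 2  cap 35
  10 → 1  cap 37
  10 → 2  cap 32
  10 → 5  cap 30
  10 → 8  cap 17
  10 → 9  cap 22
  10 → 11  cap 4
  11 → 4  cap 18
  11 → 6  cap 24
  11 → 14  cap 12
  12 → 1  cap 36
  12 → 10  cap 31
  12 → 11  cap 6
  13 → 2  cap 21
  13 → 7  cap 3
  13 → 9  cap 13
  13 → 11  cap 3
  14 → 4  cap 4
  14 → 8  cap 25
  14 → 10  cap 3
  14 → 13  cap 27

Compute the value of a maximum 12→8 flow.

augment #1: 12→10→8 bottleneck 17, total now 17
augment #2: 12→11→14→8 bottleneck 6, total now 23
augment #3: 12→1→5→0→8 bottleneck 2, total now 25
augment #4: 12→10→2→0→8 bottleneck 14, total now 39
augment #5: 12→1→5→11→14→8 bottleneck 6, total now 45
augment #6: 12→1→5→9→2→0→8 bottleneck 1, total now 46
augment #7: 12→1→5→9→2→14→8 bottleneck 2, total now 48
augment #8: 12→1→5→11→6→3→14→8 bottleneck 9, total now 57
augment #9: 12→1→5→9→2→10→11→6→3→14→8 bottleneck 2, total now 59

Maximum flow value: 59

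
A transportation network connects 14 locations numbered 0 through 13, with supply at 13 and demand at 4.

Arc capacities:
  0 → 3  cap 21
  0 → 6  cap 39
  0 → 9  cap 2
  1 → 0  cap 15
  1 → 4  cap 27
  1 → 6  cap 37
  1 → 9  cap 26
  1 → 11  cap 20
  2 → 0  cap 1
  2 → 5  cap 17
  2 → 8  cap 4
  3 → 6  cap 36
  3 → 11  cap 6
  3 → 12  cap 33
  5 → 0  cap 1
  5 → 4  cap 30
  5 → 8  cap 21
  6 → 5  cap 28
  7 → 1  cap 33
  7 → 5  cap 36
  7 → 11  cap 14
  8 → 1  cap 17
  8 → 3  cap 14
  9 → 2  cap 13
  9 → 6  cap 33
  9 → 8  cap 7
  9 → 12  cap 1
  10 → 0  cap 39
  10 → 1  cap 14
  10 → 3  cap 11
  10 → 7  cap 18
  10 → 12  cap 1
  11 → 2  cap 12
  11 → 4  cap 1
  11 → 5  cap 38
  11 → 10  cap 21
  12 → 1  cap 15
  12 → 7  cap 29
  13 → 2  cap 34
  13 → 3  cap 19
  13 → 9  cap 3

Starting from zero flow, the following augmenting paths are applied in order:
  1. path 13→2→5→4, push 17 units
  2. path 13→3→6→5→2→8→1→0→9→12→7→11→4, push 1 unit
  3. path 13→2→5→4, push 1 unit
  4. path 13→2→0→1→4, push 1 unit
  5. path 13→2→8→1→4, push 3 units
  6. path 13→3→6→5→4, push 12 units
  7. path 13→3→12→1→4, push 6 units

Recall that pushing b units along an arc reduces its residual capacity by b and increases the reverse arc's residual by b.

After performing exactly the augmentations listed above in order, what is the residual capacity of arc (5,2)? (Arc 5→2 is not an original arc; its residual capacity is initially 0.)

after path 1 (13→2→5→4, push 17): res(5,2)=17
after path 2 (13→3→6→5→2→8→1→0→9→12→7→11→4, push 1): res(5,2)=16
after path 3 (13→2→5→4, push 1): res(5,2)=17
after path 4 (13→2→0→1→4, push 1): res(5,2)=17
after path 5 (13→2→8→1→4, push 3): res(5,2)=17
after path 6 (13→3→6→5→4, push 12): res(5,2)=17
after path 7 (13→3→12→1→4, push 6): res(5,2)=17

Residual capacity of (5,2): 17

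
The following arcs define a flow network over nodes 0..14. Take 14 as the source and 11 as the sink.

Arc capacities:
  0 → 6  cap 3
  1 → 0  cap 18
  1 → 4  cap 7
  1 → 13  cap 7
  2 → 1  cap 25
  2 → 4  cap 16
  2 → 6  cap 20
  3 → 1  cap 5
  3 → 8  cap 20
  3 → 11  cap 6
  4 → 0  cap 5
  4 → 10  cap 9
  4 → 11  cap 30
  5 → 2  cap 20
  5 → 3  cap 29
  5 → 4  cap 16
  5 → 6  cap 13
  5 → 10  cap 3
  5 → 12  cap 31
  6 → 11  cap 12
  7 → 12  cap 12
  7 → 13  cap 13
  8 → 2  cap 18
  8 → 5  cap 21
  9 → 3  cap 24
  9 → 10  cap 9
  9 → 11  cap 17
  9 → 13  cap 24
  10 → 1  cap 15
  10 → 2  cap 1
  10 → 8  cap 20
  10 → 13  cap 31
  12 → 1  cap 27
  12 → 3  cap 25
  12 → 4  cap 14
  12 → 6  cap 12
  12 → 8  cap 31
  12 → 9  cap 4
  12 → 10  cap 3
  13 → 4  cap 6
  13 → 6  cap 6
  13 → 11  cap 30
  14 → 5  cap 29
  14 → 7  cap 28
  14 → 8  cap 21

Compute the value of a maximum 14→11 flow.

Maximum flow value: 75

augment #1: 14→5→3→11 bottleneck 6, total now 6
augment #2: 14→5→4→11 bottleneck 16, total now 22
augment #3: 14→5→6→11 bottleneck 7, total now 29
augment #4: 14→7→13→11 bottleneck 13, total now 42
augment #5: 14→7→12→4→11 bottleneck 12, total now 54
augment #6: 14→8→2→4→11 bottleneck 2, total now 56
augment #7: 14→8→2→6→11 bottleneck 5, total now 61
augment #8: 14→8→2→1→13→11 bottleneck 7, total now 68
augment #9: 14→8→5→10→13→11 bottleneck 3, total now 71
augment #10: 14→8→5→12→9→11 bottleneck 4, total now 75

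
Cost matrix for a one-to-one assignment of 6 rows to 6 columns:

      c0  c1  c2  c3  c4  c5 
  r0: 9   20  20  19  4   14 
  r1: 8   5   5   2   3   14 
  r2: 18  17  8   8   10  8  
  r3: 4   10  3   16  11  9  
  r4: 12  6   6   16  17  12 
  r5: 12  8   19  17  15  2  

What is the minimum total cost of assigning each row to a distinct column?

Minimum assignment cost: 26

optimal assignment: row0→col4 (cost 4), row1→col3 (cost 2), row2→col2 (cost 8), row3→col0 (cost 4), row4→col1 (cost 6), row5→col5 (cost 2)
total = 4 + 2 + 8 + 4 + 6 + 2 = 26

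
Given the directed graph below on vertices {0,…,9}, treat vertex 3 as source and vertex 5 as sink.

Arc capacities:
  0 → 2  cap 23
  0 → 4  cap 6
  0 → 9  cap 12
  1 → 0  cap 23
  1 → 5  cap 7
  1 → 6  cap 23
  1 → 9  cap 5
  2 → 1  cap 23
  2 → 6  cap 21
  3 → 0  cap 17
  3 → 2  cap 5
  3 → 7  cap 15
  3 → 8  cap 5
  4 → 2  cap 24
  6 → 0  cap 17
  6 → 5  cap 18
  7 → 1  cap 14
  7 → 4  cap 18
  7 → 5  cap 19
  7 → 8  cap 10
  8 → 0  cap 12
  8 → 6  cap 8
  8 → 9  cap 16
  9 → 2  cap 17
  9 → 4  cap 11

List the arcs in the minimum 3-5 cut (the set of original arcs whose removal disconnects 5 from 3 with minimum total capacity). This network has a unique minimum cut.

Min-cut arcs: {(1,5), (3,7), (6,5)} (total capacity 40)

augment #1: 3→7→5 push 15
augment #2: 3→2→1→5 push 5
augment #3: 3→8→6→5 push 5
augment #4: 3→0→2→1→5 push 2
augment #5: 3→0→2→6→5 push 13
max flow = 40; residual-reachable set from 3 gives S-side
cut edges (S→T): {(1,5), (3,7), (6,5)} total cap 40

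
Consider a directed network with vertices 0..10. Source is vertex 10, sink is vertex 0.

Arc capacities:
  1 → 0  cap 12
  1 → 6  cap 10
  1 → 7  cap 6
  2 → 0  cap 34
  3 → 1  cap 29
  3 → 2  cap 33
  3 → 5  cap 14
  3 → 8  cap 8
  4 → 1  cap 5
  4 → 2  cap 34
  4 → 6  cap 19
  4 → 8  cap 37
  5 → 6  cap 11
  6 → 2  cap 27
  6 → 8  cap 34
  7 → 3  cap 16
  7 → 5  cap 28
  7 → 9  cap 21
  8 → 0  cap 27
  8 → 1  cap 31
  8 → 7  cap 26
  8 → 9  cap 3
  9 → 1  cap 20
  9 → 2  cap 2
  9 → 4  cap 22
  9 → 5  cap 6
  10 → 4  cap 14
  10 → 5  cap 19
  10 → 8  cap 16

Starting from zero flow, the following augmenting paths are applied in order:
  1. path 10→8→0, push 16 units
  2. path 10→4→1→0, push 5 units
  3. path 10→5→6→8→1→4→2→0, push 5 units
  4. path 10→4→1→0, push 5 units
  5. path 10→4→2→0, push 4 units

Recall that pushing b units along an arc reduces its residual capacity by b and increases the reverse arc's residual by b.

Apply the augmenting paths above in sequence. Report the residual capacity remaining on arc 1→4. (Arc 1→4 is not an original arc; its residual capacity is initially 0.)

Residual capacity of (1,4): 5

after path 1 (10→8→0, push 16): res(1,4)=0
after path 2 (10→4→1→0, push 5): res(1,4)=5
after path 3 (10→5→6→8→1→4→2→0, push 5): res(1,4)=0
after path 4 (10→4→1→0, push 5): res(1,4)=5
after path 5 (10→4→2→0, push 4): res(1,4)=5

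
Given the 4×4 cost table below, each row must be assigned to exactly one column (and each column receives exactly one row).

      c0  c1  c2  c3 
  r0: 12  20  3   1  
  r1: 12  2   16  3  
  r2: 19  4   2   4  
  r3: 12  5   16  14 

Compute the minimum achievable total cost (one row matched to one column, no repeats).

Minimum assignment cost: 17

optimal assignment: row0→col3 (cost 1), row1→col1 (cost 2), row2→col2 (cost 2), row3→col0 (cost 12)
total = 1 + 2 + 2 + 12 = 17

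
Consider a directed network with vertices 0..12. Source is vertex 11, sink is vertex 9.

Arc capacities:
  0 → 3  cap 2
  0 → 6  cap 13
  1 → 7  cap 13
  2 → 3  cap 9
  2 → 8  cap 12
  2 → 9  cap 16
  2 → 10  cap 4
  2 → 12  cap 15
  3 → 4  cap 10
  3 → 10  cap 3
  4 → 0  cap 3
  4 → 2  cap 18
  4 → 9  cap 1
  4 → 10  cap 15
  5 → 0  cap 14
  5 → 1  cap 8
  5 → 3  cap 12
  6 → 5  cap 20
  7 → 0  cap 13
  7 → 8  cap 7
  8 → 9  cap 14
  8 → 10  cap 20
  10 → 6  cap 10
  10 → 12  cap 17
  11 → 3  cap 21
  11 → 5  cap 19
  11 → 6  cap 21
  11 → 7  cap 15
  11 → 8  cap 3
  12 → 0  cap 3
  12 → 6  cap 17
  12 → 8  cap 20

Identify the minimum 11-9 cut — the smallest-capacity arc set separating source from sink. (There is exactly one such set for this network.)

Min-cut arcs: {(3,4), (3,10), (7,8), (11,8)} (total capacity 23)

augment #1: 11→8→9 push 3
augment #2: 11→3→4→9 push 1
augment #3: 11→7→8→9 push 7
augment #4: 11→3→4→2→9 push 9
augment #5: 11→3→10→12→8→9 push 3
max flow = 23; residual-reachable set from 11 gives S-side
cut edges (S→T): {(3,4), (3,10), (7,8), (11,8)} total cap 23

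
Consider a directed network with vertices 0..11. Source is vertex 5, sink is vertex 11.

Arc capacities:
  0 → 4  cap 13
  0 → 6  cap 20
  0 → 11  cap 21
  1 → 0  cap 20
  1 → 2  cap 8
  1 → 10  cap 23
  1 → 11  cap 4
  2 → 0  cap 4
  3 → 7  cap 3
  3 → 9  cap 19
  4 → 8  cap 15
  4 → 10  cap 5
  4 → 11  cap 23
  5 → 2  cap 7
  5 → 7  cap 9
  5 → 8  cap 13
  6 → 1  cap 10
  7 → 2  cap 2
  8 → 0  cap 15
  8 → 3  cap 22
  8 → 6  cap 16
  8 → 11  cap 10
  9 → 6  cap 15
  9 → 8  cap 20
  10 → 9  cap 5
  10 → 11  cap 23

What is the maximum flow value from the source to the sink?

Maximum flow value: 17

augment #1: 5→8→11 bottleneck 10, total now 10
augment #2: 5→2→0→11 bottleneck 4, total now 14
augment #3: 5→8→0→11 bottleneck 3, total now 17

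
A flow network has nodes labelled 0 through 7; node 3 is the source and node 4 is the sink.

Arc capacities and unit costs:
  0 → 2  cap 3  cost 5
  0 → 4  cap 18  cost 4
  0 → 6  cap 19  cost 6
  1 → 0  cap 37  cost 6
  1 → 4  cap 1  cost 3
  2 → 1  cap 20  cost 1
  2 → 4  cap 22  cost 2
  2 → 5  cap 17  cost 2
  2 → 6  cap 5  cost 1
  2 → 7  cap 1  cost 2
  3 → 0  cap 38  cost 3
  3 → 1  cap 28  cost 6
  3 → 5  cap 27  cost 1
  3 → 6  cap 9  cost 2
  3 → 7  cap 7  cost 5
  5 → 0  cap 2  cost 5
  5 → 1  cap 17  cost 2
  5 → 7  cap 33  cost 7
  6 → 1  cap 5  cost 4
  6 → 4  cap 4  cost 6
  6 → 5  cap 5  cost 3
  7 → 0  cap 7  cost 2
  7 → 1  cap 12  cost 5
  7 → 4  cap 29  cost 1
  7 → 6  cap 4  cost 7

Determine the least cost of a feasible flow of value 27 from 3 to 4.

Minimum cost for 27 units: 182

shortest-cost path #1: 3→7→4 push 7 @ unit cost 6 (adds 42)
shortest-cost path #2: 3→5→1→4 push 1 @ unit cost 6 (adds 6)
shortest-cost path #3: 3→0→4 push 18 @ unit cost 7 (adds 126)
shortest-cost path #4: 3→6→4 push 1 @ unit cost 8 (adds 8)
total cost = 182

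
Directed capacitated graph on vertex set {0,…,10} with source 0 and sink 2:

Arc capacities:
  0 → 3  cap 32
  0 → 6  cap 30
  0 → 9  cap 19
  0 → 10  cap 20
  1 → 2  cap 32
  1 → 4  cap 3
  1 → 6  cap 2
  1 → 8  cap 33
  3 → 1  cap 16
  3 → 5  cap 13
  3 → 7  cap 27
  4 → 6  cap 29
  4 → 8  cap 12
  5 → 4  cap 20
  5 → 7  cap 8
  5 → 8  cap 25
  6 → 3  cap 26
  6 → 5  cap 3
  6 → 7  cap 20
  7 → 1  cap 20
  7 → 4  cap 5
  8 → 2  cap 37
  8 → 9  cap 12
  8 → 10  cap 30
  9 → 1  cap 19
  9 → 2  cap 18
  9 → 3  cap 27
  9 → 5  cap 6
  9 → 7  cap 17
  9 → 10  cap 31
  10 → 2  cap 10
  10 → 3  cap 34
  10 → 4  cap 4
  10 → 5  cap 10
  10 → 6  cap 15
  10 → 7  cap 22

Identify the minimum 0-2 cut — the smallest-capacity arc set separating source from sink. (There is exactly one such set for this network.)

Min-cut arcs: {(0,9), (0,10), (3,1), (3,5), (6,5), (7,1), (7,4)} (total capacity 96)

augment #1: 0→9→2 push 18
augment #2: 0→10→2 push 10
augment #3: 0→3→1→2 push 16
augment #4: 0→9→1→2 push 1
augment #5: 0→3→5→8→2 push 13
augment #6: 0→3→7→1→2 push 3
augment #7: 0→6→5→8→2 push 3
augment #8: 0→6→7→1→2 push 12
augment #9: 0→10→4→8→2 push 4
augment #10: 0→10→5→8→2 push 6
augment #11: 0→6→7→1→8→2 push 5
augment #12: 0→6→7→4→8→2 push 3
augment #13: 0→6→3→7→4→8→2 push 2
max flow = 96; residual-reachable set from 0 gives S-side
cut edges (S→T): {(0,9), (0,10), (3,1), (3,5), (6,5), (7,1), (7,4)} total cap 96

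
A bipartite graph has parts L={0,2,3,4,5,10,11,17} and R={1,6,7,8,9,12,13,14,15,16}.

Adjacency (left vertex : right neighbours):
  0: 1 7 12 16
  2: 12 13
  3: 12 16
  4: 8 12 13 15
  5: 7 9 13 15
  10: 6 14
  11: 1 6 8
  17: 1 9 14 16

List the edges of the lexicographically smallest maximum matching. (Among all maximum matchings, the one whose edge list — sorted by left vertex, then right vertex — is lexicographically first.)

|M| = 8 (so the lex-smallest maximum matching has 8 edges)
process left vertices in ascending order; for each, take the smallest-labelled available neighbour that still permits 8 edges overall, or leave it unmatched if none does
lex-smallest matching: {0-1, 2-12, 3-16, 4-8, 5-7, 10-14, 11-6, 17-9}

Lex-smallest maximum matching: {(0,1), (2,12), (3,16), (4,8), (5,7), (10,14), (11,6), (17,9)}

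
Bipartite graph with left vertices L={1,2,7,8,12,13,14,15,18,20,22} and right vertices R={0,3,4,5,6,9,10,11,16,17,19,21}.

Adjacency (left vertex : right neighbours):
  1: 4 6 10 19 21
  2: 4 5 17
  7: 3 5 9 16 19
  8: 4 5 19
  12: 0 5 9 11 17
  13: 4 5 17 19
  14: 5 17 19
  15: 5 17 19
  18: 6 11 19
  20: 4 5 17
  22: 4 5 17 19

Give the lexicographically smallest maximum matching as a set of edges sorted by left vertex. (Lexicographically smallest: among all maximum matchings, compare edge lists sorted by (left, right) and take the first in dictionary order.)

Lex-smallest maximum matching: {(1,6), (2,4), (7,3), (8,5), (12,0), (13,17), (14,19), (18,11)}

|M| = 8 (so the lex-smallest maximum matching has 8 edges)
process left vertices in ascending order; for each, take the smallest-labelled available neighbour that still permits 8 edges overall, or leave it unmatched if none does
lex-smallest matching: {1-6, 2-4, 7-3, 8-5, 12-0, 13-17, 14-19, 18-11}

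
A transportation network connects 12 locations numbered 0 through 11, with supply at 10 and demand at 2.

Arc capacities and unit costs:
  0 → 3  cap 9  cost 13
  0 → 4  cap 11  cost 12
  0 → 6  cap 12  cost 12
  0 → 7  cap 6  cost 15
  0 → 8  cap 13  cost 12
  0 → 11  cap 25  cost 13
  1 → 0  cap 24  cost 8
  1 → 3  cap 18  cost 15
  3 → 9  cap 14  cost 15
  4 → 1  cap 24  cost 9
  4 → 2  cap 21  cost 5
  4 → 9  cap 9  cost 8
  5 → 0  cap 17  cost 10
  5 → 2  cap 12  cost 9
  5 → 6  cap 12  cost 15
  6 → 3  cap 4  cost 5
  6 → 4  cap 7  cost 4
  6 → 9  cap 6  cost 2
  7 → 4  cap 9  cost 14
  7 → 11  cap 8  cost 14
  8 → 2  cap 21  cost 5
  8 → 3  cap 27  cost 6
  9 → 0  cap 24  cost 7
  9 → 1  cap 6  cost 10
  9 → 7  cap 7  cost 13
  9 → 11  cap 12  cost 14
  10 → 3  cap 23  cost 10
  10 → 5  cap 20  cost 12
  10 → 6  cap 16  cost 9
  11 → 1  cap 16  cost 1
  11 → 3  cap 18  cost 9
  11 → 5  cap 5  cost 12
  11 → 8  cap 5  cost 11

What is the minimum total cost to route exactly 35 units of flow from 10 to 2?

shortest-cost path #1: 10→6→4→2 push 7 @ unit cost 18 (adds 126)
shortest-cost path #2: 10→5→2 push 12 @ unit cost 21 (adds 252)
shortest-cost path #3: 10→6→9→0→4→2 push 6 @ unit cost 35 (adds 210)
shortest-cost path #4: 10→5→0→4→2 push 5 @ unit cost 39 (adds 195)
shortest-cost path #5: 10→5→0→8→2 push 3 @ unit cost 39 (adds 117)
shortest-cost path #6: 10→3→9→0→8→2 push 2 @ unit cost 49 (adds 98)
total cost = 998

Minimum cost for 35 units: 998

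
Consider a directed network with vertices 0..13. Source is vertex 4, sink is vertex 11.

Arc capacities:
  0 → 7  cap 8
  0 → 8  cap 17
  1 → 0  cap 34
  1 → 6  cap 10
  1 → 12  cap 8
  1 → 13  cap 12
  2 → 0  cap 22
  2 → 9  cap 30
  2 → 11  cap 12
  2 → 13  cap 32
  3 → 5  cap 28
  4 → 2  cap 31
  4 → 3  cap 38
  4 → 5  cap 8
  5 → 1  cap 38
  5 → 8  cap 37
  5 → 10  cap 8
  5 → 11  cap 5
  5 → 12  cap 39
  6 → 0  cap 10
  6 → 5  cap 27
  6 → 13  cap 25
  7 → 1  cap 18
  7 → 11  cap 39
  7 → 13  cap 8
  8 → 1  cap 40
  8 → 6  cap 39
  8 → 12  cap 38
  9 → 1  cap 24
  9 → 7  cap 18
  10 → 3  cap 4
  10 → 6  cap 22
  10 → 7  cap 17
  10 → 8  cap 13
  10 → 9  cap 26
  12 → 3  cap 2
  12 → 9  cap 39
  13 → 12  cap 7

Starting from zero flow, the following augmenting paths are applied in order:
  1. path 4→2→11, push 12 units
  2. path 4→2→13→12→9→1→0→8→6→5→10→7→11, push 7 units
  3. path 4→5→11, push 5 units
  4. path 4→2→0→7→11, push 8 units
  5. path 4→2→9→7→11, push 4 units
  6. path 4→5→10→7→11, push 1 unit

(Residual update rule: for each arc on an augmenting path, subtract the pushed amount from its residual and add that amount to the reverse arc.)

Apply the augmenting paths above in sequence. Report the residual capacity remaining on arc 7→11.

after path 1 (4→2→11, push 12): res(7,11)=39
after path 2 (4→2→13→12→9→1→0→8→6→5→10→7→11, push 7): res(7,11)=32
after path 3 (4→5→11, push 5): res(7,11)=32
after path 4 (4→2→0→7→11, push 8): res(7,11)=24
after path 5 (4→2→9→7→11, push 4): res(7,11)=20
after path 6 (4→5→10→7→11, push 1): res(7,11)=19

Residual capacity of (7,11): 19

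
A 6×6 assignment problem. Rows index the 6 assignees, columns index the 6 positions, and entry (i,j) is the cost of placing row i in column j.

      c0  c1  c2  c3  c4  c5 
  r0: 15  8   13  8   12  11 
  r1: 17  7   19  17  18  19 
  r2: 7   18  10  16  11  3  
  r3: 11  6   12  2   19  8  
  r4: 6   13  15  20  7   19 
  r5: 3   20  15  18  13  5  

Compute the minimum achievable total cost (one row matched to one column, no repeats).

optimal assignment: row0→col2 (cost 13), row1→col1 (cost 7), row2→col5 (cost 3), row3→col3 (cost 2), row4→col4 (cost 7), row5→col0 (cost 3)
total = 13 + 7 + 3 + 2 + 7 + 3 = 35

Minimum assignment cost: 35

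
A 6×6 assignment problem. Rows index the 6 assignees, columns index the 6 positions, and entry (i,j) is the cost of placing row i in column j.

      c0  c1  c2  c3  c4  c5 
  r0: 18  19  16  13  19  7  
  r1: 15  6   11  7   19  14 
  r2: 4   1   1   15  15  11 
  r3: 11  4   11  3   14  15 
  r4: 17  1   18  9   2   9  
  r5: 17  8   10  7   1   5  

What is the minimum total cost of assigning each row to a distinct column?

Minimum assignment cost: 27

optimal assignment: row0→col5 (cost 7), row1→col2 (cost 11), row2→col0 (cost 4), row3→col3 (cost 3), row4→col1 (cost 1), row5→col4 (cost 1)
total = 7 + 11 + 4 + 3 + 1 + 1 = 27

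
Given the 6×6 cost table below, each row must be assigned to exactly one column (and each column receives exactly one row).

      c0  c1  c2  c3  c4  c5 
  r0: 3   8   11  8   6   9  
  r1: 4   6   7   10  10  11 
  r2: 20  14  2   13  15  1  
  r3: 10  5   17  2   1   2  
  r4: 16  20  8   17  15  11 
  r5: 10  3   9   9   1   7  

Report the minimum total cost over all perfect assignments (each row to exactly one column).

Minimum assignment cost: 21

optimal assignment: row0→col0 (cost 3), row1→col1 (cost 6), row2→col5 (cost 1), row3→col3 (cost 2), row4→col2 (cost 8), row5→col4 (cost 1)
total = 3 + 6 + 1 + 2 + 8 + 1 = 21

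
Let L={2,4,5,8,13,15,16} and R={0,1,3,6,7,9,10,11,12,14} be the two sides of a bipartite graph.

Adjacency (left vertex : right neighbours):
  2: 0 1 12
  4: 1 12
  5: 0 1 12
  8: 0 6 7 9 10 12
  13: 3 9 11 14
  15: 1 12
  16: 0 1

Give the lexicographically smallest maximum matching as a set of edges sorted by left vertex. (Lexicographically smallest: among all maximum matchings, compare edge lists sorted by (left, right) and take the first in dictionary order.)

Lex-smallest maximum matching: {(2,0), (4,1), (5,12), (8,6), (13,3)}

|M| = 5 (so the lex-smallest maximum matching has 5 edges)
process left vertices in ascending order; for each, take the smallest-labelled available neighbour that still permits 5 edges overall, or leave it unmatched if none does
lex-smallest matching: {2-0, 4-1, 5-12, 8-6, 13-3}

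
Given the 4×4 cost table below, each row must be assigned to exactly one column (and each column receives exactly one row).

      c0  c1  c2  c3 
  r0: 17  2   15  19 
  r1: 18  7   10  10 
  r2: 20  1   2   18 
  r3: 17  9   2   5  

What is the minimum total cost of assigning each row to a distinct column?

Minimum assignment cost: 27

optimal assignment: row0→col1 (cost 2), row1→col0 (cost 18), row2→col2 (cost 2), row3→col3 (cost 5)
total = 2 + 18 + 2 + 5 = 27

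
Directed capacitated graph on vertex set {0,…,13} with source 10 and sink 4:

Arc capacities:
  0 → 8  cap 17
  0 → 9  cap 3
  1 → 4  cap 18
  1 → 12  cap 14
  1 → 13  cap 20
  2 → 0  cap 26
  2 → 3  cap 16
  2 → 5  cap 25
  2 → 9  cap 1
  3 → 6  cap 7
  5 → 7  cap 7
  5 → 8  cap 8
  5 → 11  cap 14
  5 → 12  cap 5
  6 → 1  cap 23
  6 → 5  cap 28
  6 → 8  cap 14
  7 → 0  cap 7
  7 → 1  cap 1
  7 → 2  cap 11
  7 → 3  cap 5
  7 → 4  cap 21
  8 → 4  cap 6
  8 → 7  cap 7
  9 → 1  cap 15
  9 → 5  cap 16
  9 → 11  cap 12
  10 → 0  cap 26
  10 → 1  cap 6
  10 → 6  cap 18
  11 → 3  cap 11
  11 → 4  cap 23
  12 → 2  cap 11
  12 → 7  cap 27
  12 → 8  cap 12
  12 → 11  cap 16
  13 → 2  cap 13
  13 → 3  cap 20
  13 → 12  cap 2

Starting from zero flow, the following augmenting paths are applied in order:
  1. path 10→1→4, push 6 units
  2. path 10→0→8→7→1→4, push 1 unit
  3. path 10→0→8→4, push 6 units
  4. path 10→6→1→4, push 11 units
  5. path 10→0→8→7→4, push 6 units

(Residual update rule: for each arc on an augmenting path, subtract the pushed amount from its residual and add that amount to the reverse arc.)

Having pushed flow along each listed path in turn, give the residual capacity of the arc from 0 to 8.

after path 1 (10→1→4, push 6): res(0,8)=17
after path 2 (10→0→8→7→1→4, push 1): res(0,8)=16
after path 3 (10→0→8→4, push 6): res(0,8)=10
after path 4 (10→6→1→4, push 11): res(0,8)=10
after path 5 (10→0→8→7→4, push 6): res(0,8)=4

Residual capacity of (0,8): 4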